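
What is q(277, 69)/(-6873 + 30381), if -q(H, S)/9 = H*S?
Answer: -19113/2612 ≈ -7.3174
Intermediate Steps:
q(H, S) = -9*H*S
q(277, 69)/(-6873 + 30381) = (-9*277*69)/(-6873 + 30381) = -172017/23508 = -172017*1/23508 = -19113/2612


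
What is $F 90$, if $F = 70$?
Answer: $6300$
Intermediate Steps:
$F 90 = 70 \cdot 90 = 6300$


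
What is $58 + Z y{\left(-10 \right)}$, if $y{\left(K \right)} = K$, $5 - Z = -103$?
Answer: $-1022$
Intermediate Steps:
$Z = 108$ ($Z = 5 - -103 = 5 + 103 = 108$)
$58 + Z y{\left(-10 \right)} = 58 + 108 \left(-10\right) = 58 - 1080 = -1022$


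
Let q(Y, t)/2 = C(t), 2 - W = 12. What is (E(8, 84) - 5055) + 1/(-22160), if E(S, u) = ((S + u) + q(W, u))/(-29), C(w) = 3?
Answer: -3250716909/642640 ≈ -5058.4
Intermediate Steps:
W = -10 (W = 2 - 1*12 = 2 - 12 = -10)
q(Y, t) = 6 (q(Y, t) = 2*3 = 6)
E(S, u) = -6/29 - S/29 - u/29 (E(S, u) = ((S + u) + 6)/(-29) = (6 + S + u)*(-1/29) = -6/29 - S/29 - u/29)
(E(8, 84) - 5055) + 1/(-22160) = ((-6/29 - 1/29*8 - 1/29*84) - 5055) + 1/(-22160) = ((-6/29 - 8/29 - 84/29) - 5055) - 1/22160 = (-98/29 - 5055) - 1/22160 = -146693/29 - 1/22160 = -3250716909/642640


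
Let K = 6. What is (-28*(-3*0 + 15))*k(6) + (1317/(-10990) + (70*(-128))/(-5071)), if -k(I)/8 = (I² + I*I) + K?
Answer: 14605886195093/55730290 ≈ 2.6208e+5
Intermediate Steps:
k(I) = -48 - 16*I² (k(I) = -8*((I² + I*I) + 6) = -8*((I² + I²) + 6) = -8*(2*I² + 6) = -8*(6 + 2*I²) = -48 - 16*I²)
(-28*(-3*0 + 15))*k(6) + (1317/(-10990) + (70*(-128))/(-5071)) = (-28*(-3*0 + 15))*(-48 - 16*6²) + (1317/(-10990) + (70*(-128))/(-5071)) = (-28*(0 + 15))*(-48 - 16*36) + (1317*(-1/10990) - 8960*(-1/5071)) = (-28*15)*(-48 - 576) + (-1317/10990 + 8960/5071) = -420*(-624) + 91791893/55730290 = 262080 + 91791893/55730290 = 14605886195093/55730290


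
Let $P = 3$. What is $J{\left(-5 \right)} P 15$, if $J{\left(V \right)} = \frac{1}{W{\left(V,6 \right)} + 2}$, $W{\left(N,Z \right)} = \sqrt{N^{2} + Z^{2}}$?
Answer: $- \frac{30}{19} + \frac{15 \sqrt{61}}{19} \approx 4.587$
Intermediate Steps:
$J{\left(V \right)} = \frac{1}{2 + \sqrt{36 + V^{2}}}$ ($J{\left(V \right)} = \frac{1}{\sqrt{V^{2} + 6^{2}} + 2} = \frac{1}{\sqrt{V^{2} + 36} + 2} = \frac{1}{\sqrt{36 + V^{2}} + 2} = \frac{1}{2 + \sqrt{36 + V^{2}}}$)
$J{\left(-5 \right)} P 15 = \frac{1}{2 + \sqrt{36 + \left(-5\right)^{2}}} \cdot 3 \cdot 15 = \frac{1}{2 + \sqrt{36 + 25}} \cdot 3 \cdot 15 = \frac{1}{2 + \sqrt{61}} \cdot 3 \cdot 15 = \frac{3}{2 + \sqrt{61}} \cdot 15 = \frac{45}{2 + \sqrt{61}}$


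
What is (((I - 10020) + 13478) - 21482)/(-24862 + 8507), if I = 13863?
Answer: 4161/16355 ≈ 0.25442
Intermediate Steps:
(((I - 10020) + 13478) - 21482)/(-24862 + 8507) = (((13863 - 10020) + 13478) - 21482)/(-24862 + 8507) = ((3843 + 13478) - 21482)/(-16355) = (17321 - 21482)*(-1/16355) = -4161*(-1/16355) = 4161/16355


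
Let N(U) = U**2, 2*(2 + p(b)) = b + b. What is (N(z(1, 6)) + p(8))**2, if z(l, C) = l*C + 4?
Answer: 11236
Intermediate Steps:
z(l, C) = 4 + C*l (z(l, C) = C*l + 4 = 4 + C*l)
p(b) = -2 + b (p(b) = -2 + (b + b)/2 = -2 + (2*b)/2 = -2 + b)
(N(z(1, 6)) + p(8))**2 = ((4 + 6*1)**2 + (-2 + 8))**2 = ((4 + 6)**2 + 6)**2 = (10**2 + 6)**2 = (100 + 6)**2 = 106**2 = 11236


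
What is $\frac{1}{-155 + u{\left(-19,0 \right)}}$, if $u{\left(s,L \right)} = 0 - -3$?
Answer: $- \frac{1}{152} \approx -0.0065789$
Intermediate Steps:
$u{\left(s,L \right)} = 3$ ($u{\left(s,L \right)} = 0 + 3 = 3$)
$\frac{1}{-155 + u{\left(-19,0 \right)}} = \frac{1}{-155 + 3} = \frac{1}{-152} = - \frac{1}{152}$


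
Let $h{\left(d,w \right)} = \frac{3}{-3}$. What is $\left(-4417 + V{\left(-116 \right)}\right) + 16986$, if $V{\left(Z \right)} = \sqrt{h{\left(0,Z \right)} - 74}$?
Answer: $12569 + 5 i \sqrt{3} \approx 12569.0 + 8.6602 i$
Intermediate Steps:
$h{\left(d,w \right)} = -1$ ($h{\left(d,w \right)} = 3 \left(- \frac{1}{3}\right) = -1$)
$V{\left(Z \right)} = 5 i \sqrt{3}$ ($V{\left(Z \right)} = \sqrt{-1 - 74} = \sqrt{-75} = 5 i \sqrt{3}$)
$\left(-4417 + V{\left(-116 \right)}\right) + 16986 = \left(-4417 + 5 i \sqrt{3}\right) + 16986 = 12569 + 5 i \sqrt{3}$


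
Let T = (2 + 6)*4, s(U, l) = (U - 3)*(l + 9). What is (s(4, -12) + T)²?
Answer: 841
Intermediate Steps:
s(U, l) = (-3 + U)*(9 + l)
T = 32 (T = 8*4 = 32)
(s(4, -12) + T)² = ((-27 - 3*(-12) + 9*4 + 4*(-12)) + 32)² = ((-27 + 36 + 36 - 48) + 32)² = (-3 + 32)² = 29² = 841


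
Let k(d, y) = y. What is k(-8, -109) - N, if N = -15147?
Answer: 15038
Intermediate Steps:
k(-8, -109) - N = -109 - 1*(-15147) = -109 + 15147 = 15038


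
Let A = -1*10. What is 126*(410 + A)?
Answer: 50400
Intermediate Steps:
A = -10
126*(410 + A) = 126*(410 - 10) = 126*400 = 50400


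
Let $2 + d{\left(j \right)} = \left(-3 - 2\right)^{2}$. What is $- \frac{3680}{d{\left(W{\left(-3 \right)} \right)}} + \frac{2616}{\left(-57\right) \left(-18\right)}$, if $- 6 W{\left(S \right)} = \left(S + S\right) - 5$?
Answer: $- \frac{26924}{171} \approx -157.45$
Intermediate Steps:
$W{\left(S \right)} = \frac{5}{6} - \frac{S}{3}$ ($W{\left(S \right)} = - \frac{\left(S + S\right) - 5}{6} = - \frac{2 S - 5}{6} = - \frac{-5 + 2 S}{6} = \frac{5}{6} - \frac{S}{3}$)
$d{\left(j \right)} = 23$ ($d{\left(j \right)} = -2 + \left(-3 - 2\right)^{2} = -2 + \left(-5\right)^{2} = -2 + 25 = 23$)
$- \frac{3680}{d{\left(W{\left(-3 \right)} \right)}} + \frac{2616}{\left(-57\right) \left(-18\right)} = - \frac{3680}{23} + \frac{2616}{\left(-57\right) \left(-18\right)} = \left(-3680\right) \frac{1}{23} + \frac{2616}{1026} = -160 + 2616 \cdot \frac{1}{1026} = -160 + \frac{436}{171} = - \frac{26924}{171}$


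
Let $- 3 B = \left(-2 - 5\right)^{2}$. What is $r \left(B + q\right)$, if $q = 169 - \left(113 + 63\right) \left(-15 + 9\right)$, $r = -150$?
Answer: $-181300$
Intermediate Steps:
$B = - \frac{49}{3}$ ($B = - \frac{\left(-2 - 5\right)^{2}}{3} = - \frac{\left(-7\right)^{2}}{3} = \left(- \frac{1}{3}\right) 49 = - \frac{49}{3} \approx -16.333$)
$q = 1225$ ($q = 169 - 176 \left(-6\right) = 169 - -1056 = 169 + 1056 = 1225$)
$r \left(B + q\right) = - 150 \left(- \frac{49}{3} + 1225\right) = \left(-150\right) \frac{3626}{3} = -181300$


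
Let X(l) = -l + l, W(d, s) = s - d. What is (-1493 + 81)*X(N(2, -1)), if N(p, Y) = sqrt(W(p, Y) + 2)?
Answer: 0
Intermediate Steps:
N(p, Y) = sqrt(2 + Y - p) (N(p, Y) = sqrt((Y - p) + 2) = sqrt(2 + Y - p))
X(l) = 0
(-1493 + 81)*X(N(2, -1)) = (-1493 + 81)*0 = -1412*0 = 0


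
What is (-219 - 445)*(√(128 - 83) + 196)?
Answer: -130144 - 1992*√5 ≈ -1.3460e+5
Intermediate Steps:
(-219 - 445)*(√(128 - 83) + 196) = -664*(√45 + 196) = -664*(3*√5 + 196) = -664*(196 + 3*√5) = -130144 - 1992*√5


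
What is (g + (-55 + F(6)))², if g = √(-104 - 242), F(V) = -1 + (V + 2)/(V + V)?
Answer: 24442/9 - 332*I*√346/3 ≈ 2715.8 - 2058.5*I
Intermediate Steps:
F(V) = -1 + (2 + V)/(2*V) (F(V) = -1 + (2 + V)/((2*V)) = -1 + (2 + V)*(1/(2*V)) = -1 + (2 + V)/(2*V))
g = I*√346 (g = √(-346) = I*√346 ≈ 18.601*I)
(g + (-55 + F(6)))² = (I*√346 + (-55 + (½)*(2 - 1*6)/6))² = (I*√346 + (-55 + (½)*(⅙)*(2 - 6)))² = (I*√346 + (-55 + (½)*(⅙)*(-4)))² = (I*√346 + (-55 - ⅓))² = (I*√346 - 166/3)² = (-166/3 + I*√346)²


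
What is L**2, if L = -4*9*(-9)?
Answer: 104976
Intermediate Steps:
L = 324 (L = -36*(-9) = 324)
L**2 = 324**2 = 104976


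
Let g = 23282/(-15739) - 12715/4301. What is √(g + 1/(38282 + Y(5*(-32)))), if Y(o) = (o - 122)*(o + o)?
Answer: I*√335733203002484807631742730/8700096167158 ≈ 2.1061*I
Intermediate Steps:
Y(o) = 2*o*(-122 + o) (Y(o) = (-122 + o)*(2*o) = 2*o*(-122 + o))
g = -300257267/67693439 (g = 23282*(-1/15739) - 12715*1/4301 = -23282/15739 - 12715/4301 = -300257267/67693439 ≈ -4.4355)
√(g + 1/(38282 + Y(5*(-32)))) = √(-300257267/67693439 + 1/(38282 + 2*(5*(-32))*(-122 + 5*(-32)))) = √(-300257267/67693439 + 1/(38282 + 2*(-160)*(-122 - 160))) = √(-300257267/67693439 + 1/(38282 + 2*(-160)*(-282))) = √(-300257267/67693439 + 1/(38282 + 90240)) = √(-300257267/67693439 + 1/128522) = √(-38589596775935/8700096167158) = I*√335733203002484807631742730/8700096167158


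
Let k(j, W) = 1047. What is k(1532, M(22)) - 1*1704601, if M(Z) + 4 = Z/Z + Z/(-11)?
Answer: -1703554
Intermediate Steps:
M(Z) = -3 - Z/11 (M(Z) = -4 + (Z/Z + Z/(-11)) = -4 + (1 + Z*(-1/11)) = -4 + (1 - Z/11) = -3 - Z/11)
k(1532, M(22)) - 1*1704601 = 1047 - 1*1704601 = 1047 - 1704601 = -1703554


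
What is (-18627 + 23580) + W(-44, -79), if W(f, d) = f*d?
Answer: 8429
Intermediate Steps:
W(f, d) = d*f
(-18627 + 23580) + W(-44, -79) = (-18627 + 23580) - 79*(-44) = 4953 + 3476 = 8429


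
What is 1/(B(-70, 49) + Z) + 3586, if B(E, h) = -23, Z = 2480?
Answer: 8810803/2457 ≈ 3586.0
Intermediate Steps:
1/(B(-70, 49) + Z) + 3586 = 1/(-23 + 2480) + 3586 = 1/2457 + 3586 = 8810803/2457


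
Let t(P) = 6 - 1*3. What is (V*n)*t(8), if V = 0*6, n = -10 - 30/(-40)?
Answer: 0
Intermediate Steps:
n = -37/4 (n = -10 - 30*(-1)/40 = -10 - 1*(-¾) = -10 + ¾ = -37/4 ≈ -9.2500)
V = 0
t(P) = 3 (t(P) = 6 - 3 = 3)
(V*n)*t(8) = (0*(-37/4))*3 = 0*3 = 0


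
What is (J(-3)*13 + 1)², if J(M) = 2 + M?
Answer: 144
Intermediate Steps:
(J(-3)*13 + 1)² = ((2 - 3)*13 + 1)² = (-1*13 + 1)² = (-13 + 1)² = (-12)² = 144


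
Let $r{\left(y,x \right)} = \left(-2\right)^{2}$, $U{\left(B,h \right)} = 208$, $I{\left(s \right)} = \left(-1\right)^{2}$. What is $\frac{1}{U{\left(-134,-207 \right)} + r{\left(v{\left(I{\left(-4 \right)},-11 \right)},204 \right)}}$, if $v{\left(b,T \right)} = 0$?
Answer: $\frac{1}{212} \approx 0.004717$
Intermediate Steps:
$I{\left(s \right)} = 1$
$r{\left(y,x \right)} = 4$
$\frac{1}{U{\left(-134,-207 \right)} + r{\left(v{\left(I{\left(-4 \right)},-11 \right)},204 \right)}} = \frac{1}{208 + 4} = \frac{1}{212}$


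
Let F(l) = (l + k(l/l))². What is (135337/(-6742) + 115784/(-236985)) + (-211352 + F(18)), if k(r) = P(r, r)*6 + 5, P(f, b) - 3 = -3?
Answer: -336875906766683/1597752870 ≈ -2.1084e+5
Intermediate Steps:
P(f, b) = 0 (P(f, b) = 3 - 3 = 0)
k(r) = 5 (k(r) = 0*6 + 5 = 0 + 5 = 5)
F(l) = (5 + l)² (F(l) = (l + 5)² = (5 + l)²)
(135337/(-6742) + 115784/(-236985)) + (-211352 + F(18)) = (135337/(-6742) + 115784/(-236985)) + (-211352 + (5 + 18)²) = (135337*(-1/6742) + 115784*(-1/236985)) + (-211352 + 23²) = (-135337/6742 - 115784/236985) + (-211352 + 529) = -32853454673/1597752870 - 210823 = -336875906766683/1597752870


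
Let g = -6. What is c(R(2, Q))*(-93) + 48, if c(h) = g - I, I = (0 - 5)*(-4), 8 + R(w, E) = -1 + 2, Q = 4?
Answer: 2466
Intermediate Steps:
R(w, E) = -7 (R(w, E) = -8 + (-1 + 2) = -8 + 1 = -7)
I = 20 (I = -5*(-4) = 20)
c(h) = -26 (c(h) = -6 - 1*20 = -6 - 20 = -26)
c(R(2, Q))*(-93) + 48 = -26*(-93) + 48 = 2418 + 48 = 2466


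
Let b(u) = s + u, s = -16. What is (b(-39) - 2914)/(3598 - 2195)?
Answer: -2969/1403 ≈ -2.1162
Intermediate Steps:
b(u) = -16 + u
(b(-39) - 2914)/(3598 - 2195) = ((-16 - 39) - 2914)/(3598 - 2195) = (-55 - 2914)/1403 = -2969*1/1403 = -2969/1403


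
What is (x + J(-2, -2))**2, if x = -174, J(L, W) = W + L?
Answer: 31684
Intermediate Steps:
J(L, W) = L + W
(x + J(-2, -2))**2 = (-174 + (-2 - 2))**2 = (-174 - 4)**2 = (-178)**2 = 31684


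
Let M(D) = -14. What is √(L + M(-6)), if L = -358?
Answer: 2*I*√93 ≈ 19.287*I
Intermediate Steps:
√(L + M(-6)) = √(-358 - 14) = √(-372) = 2*I*√93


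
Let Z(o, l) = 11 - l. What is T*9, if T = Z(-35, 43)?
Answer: -288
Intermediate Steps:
T = -32 (T = 11 - 1*43 = 11 - 43 = -32)
T*9 = -32*9 = -288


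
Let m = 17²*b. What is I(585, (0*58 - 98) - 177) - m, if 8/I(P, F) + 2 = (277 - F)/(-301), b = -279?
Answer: 46522883/577 ≈ 80629.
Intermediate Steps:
I(P, F) = 8/(-879/301 + F/301) (I(P, F) = 8/(-2 + (277 - F)/(-301)) = 8/(-2 + (277 - F)*(-1/301)) = 8/(-2 + (-277/301 + F/301)) = 8/(-879/301 + F/301))
m = -80631 (m = 17²*(-279) = 289*(-279) = -80631)
I(585, (0*58 - 98) - 177) - m = 2408/(-879 + ((0*58 - 98) - 177)) - 1*(-80631) = 2408/(-879 + ((0 - 98) - 177)) + 80631 = 2408/(-879 + (-98 - 177)) + 80631 = 2408/(-879 - 275) + 80631 = 2408/(-1154) + 80631 = 2408*(-1/1154) + 80631 = -1204/577 + 80631 = 46522883/577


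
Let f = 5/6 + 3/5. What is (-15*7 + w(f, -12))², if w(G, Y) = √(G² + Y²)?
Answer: (3150 - √131449)²/900 ≈ 8633.1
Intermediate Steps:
f = 43/30 (f = 5*(⅙) + 3*(⅕) = ⅚ + ⅗ = 43/30 ≈ 1.4333)
(-15*7 + w(f, -12))² = (-15*7 + √((43/30)² + (-12)²))² = (-105 + √(1849/900 + 144))² = (-105 + √(131449/900))² = (-105 + √131449/30)²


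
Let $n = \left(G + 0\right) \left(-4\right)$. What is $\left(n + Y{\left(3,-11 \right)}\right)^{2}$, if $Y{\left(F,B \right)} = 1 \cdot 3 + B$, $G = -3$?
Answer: $16$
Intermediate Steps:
$Y{\left(F,B \right)} = 3 + B$
$n = 12$ ($n = \left(-3 + 0\right) \left(-4\right) = \left(-3\right) \left(-4\right) = 12$)
$\left(n + Y{\left(3,-11 \right)}\right)^{2} = \left(12 + \left(3 - 11\right)\right)^{2} = \left(12 - 8\right)^{2} = 4^{2} = 16$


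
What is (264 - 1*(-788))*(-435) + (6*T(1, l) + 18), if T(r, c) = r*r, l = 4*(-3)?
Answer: -457596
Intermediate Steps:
l = -12
T(r, c) = r²
(264 - 1*(-788))*(-435) + (6*T(1, l) + 18) = (264 - 1*(-788))*(-435) + (6*1² + 18) = (264 + 788)*(-435) + (6*1 + 18) = 1052*(-435) + (6 + 18) = -457620 + 24 = -457596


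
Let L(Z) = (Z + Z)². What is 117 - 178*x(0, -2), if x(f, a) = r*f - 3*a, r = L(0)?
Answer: -951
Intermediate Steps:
L(Z) = 4*Z² (L(Z) = (2*Z)² = 4*Z²)
r = 0 (r = 4*0² = 4*0 = 0)
x(f, a) = -3*a (x(f, a) = 0*f - 3*a = 0 - 3*a = -3*a)
117 - 178*x(0, -2) = 117 - (-534)*(-2) = 117 - 178*6 = 117 - 1068 = -951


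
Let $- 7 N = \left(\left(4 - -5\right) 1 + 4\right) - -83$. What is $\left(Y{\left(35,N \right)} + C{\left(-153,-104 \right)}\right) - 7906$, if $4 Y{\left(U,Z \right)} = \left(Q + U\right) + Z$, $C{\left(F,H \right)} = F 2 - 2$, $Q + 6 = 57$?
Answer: $- \frac{114743}{14} \approx -8195.9$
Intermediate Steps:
$Q = 51$ ($Q = -6 + 57 = 51$)
$C{\left(F,H \right)} = -2 + 2 F$ ($C{\left(F,H \right)} = 2 F - 2 = -2 + 2 F$)
$N = - \frac{96}{7}$ ($N = - \frac{\left(\left(4 - -5\right) 1 + 4\right) - -83}{7} = - \frac{\left(\left(4 + 5\right) 1 + 4\right) + 83}{7} = - \frac{\left(9 \cdot 1 + 4\right) + 83}{7} = - \frac{\left(9 + 4\right) + 83}{7} = - \frac{13 + 83}{7} = \left(- \frac{1}{7}\right) 96 = - \frac{96}{7} \approx -13.714$)
$Y{\left(U,Z \right)} = \frac{51}{4} + \frac{U}{4} + \frac{Z}{4}$ ($Y{\left(U,Z \right)} = \frac{\left(51 + U\right) + Z}{4} = \frac{51 + U + Z}{4} = \frac{51}{4} + \frac{U}{4} + \frac{Z}{4}$)
$\left(Y{\left(35,N \right)} + C{\left(-153,-104 \right)}\right) - 7906 = \left(\left(\frac{51}{4} + \frac{1}{4} \cdot 35 + \frac{1}{4} \left(- \frac{96}{7}\right)\right) + \left(-2 + 2 \left(-153\right)\right)\right) - 7906 = \left(\left(\frac{51}{4} + \frac{35}{4} - \frac{24}{7}\right) - 308\right) - 7906 = \left(\frac{253}{14} - 308\right) - 7906 = - \frac{4059}{14} - 7906 = - \frac{114743}{14}$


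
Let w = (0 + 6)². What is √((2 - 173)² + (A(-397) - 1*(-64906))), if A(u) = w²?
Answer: √95443 ≈ 308.94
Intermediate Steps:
w = 36 (w = 6² = 36)
A(u) = 1296 (A(u) = 36² = 1296)
√((2 - 173)² + (A(-397) - 1*(-64906))) = √((2 - 173)² + (1296 - 1*(-64906))) = √((-171)² + (1296 + 64906)) = √(29241 + 66202) = √95443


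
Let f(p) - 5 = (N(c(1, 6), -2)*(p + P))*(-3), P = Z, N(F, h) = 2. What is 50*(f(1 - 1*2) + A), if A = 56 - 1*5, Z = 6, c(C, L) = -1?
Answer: 1300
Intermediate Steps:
A = 51 (A = 56 - 5 = 51)
P = 6
f(p) = -31 - 6*p (f(p) = 5 + (2*(p + 6))*(-3) = 5 + (2*(6 + p))*(-3) = 5 + (12 + 2*p)*(-3) = 5 + (-36 - 6*p) = -31 - 6*p)
50*(f(1 - 1*2) + A) = 50*((-31 - 6*(1 - 1*2)) + 51) = 50*((-31 - 6*(1 - 2)) + 51) = 50*((-31 - 6*(-1)) + 51) = 50*((-31 + 6) + 51) = 50*(-25 + 51) = 50*26 = 1300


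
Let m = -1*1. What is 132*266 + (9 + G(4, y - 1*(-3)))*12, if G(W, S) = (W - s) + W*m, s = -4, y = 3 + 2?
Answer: 35268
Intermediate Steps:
y = 5
m = -1
G(W, S) = 4 (G(W, S) = (W - 1*(-4)) + W*(-1) = (W + 4) - W = (4 + W) - W = 4)
132*266 + (9 + G(4, y - 1*(-3)))*12 = 132*266 + (9 + 4)*12 = 35112 + 13*12 = 35112 + 156 = 35268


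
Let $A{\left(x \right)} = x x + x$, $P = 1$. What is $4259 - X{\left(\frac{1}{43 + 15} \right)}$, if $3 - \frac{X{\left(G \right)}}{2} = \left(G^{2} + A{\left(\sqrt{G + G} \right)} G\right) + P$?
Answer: $\frac{7156913}{1682} + \frac{\sqrt{29}}{841} \approx 4255.0$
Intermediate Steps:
$A{\left(x \right)} = x + x^{2}$ ($A{\left(x \right)} = x^{2} + x = x + x^{2}$)
$X{\left(G \right)} = 4 - 2 G^{2} - 2 \sqrt{2} G^{\frac{3}{2}} \left(1 + \sqrt{2} \sqrt{G}\right)$ ($X{\left(G \right)} = 6 - 2 \left(\left(G^{2} + \sqrt{G + G} \left(1 + \sqrt{G + G}\right) G\right) + 1\right) = 6 - 2 \left(\left(G^{2} + \sqrt{2 G} \left(1 + \sqrt{2 G}\right) G\right) + 1\right) = 6 - 2 \left(\left(G^{2} + \sqrt{2} \sqrt{G} \left(1 + \sqrt{2} \sqrt{G}\right) G\right) + 1\right) = 6 - 2 \left(\left(G^{2} + \sqrt{2} G^{\frac{3}{2}} \left(1 + \sqrt{2} \sqrt{G}\right)\right) + 1\right) = 6 - 2 \left(1 + G^{2} + \sqrt{2} G^{\frac{3}{2}} \left(1 + \sqrt{2} \sqrt{G}\right)\right) = 6 - \left(2 + 2 G^{2} + 2 \sqrt{2} G^{\frac{3}{2}} \left(1 + \sqrt{2} \sqrt{G}\right)\right) = 4 - 2 G^{2} - 2 \sqrt{2} G^{\frac{3}{2}} \left(1 + \sqrt{2} \sqrt{G}\right)$)
$4259 - X{\left(\frac{1}{43 + 15} \right)} = 4259 - \left(4 - 6 \left(\frac{1}{43 + 15}\right)^{2} - 2 \sqrt{2} \left(\frac{1}{43 + 15}\right)^{\frac{3}{2}}\right) = 4259 - \left(4 - 6 \left(\frac{1}{58}\right)^{2} - 2 \sqrt{2} \left(\frac{1}{58}\right)^{\frac{3}{2}}\right) = 4259 - \left(4 - \frac{6}{3364} - \frac{2 \sqrt{2}}{58 \sqrt{58}}\right) = 4259 - \left(4 - \frac{3}{1682} - 2 \sqrt{2} \frac{\sqrt{58}}{3364}\right) = 4259 - \left(4 - \frac{3}{1682} - \frac{\sqrt{29}}{841}\right) = 4259 - \left(\frac{6725}{1682} - \frac{\sqrt{29}}{841}\right) = \frac{7156913}{1682} + \frac{\sqrt{29}}{841}$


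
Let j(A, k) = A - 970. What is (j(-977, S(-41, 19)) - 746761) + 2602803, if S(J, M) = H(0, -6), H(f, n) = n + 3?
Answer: 1854095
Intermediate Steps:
H(f, n) = 3 + n
S(J, M) = -3 (S(J, M) = 3 - 6 = -3)
j(A, k) = -970 + A
(j(-977, S(-41, 19)) - 746761) + 2602803 = ((-970 - 977) - 746761) + 2602803 = (-1947 - 746761) + 2602803 = -748708 + 2602803 = 1854095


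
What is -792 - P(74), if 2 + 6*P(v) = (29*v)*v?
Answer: -27259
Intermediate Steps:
P(v) = -1/3 + 29*v**2/6 (P(v) = -1/3 + ((29*v)*v)/6 = -1/3 + (29*v**2)/6 = -1/3 + 29*v**2/6)
-792 - P(74) = -792 - (-1/3 + (29/6)*74**2) = -792 - (-1/3 + (29/6)*5476) = -792 - (-1/3 + 79402/3) = -792 - 1*26467 = -792 - 26467 = -27259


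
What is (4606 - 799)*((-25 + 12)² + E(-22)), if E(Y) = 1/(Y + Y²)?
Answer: 99082251/154 ≈ 6.4339e+5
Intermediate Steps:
(4606 - 799)*((-25 + 12)² + E(-22)) = (4606 - 799)*((-25 + 12)² + 1/((-22)*(1 - 22))) = 3807*((-13)² - 1/22/(-21)) = 3807*(169 - 1/22*(-1/21)) = 3807*(169 + 1/462) = 3807*(78079/462) = 99082251/154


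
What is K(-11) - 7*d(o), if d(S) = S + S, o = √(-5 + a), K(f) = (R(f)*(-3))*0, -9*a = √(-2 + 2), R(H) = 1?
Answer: -14*I*√5 ≈ -31.305*I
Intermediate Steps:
a = 0 (a = -√(-2 + 2)/9 = -√0/9 = -⅑*0 = 0)
K(f) = 0 (K(f) = (1*(-3))*0 = -3*0 = 0)
o = I*√5 (o = √(-5 + 0) = √(-5) = I*√5 ≈ 2.2361*I)
d(S) = 2*S
K(-11) - 7*d(o) = 0 - 14*I*√5 = -14*I*√5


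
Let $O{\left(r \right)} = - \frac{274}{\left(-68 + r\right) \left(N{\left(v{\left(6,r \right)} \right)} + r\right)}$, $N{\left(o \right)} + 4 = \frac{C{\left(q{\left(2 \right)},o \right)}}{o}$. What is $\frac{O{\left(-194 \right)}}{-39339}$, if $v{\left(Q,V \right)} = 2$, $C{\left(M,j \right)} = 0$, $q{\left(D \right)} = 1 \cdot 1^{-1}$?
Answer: $\frac{137}{1020374982} \approx 1.3426 \cdot 10^{-7}$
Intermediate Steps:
$q{\left(D \right)} = 1$ ($q{\left(D \right)} = 1 \cdot 1 = 1$)
$N{\left(o \right)} = -4$ ($N{\left(o \right)} = -4 + \frac{0}{o} = -4 + 0 = -4$)
$O{\left(r \right)} = - \frac{274}{\left(-68 + r\right) \left(-4 + r\right)}$
$\frac{O{\left(-194 \right)}}{-39339} = \frac{\left(-274\right) \frac{1}{272 + \left(-194\right)^{2} - -13968}}{-39339} = - \frac{274}{272 + 37636 + 13968} \left(- \frac{1}{39339}\right) = - \frac{274}{51876} \left(- \frac{1}{39339}\right) = \left(-274\right) \frac{1}{51876} \left(- \frac{1}{39339}\right) = \left(- \frac{137}{25938}\right) \left(- \frac{1}{39339}\right) = \frac{137}{1020374982}$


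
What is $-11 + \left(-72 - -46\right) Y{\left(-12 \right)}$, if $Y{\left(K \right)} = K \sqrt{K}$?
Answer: $-11 + 624 i \sqrt{3} \approx -11.0 + 1080.8 i$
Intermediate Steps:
$Y{\left(K \right)} = K^{\frac{3}{2}}$
$-11 + \left(-72 - -46\right) Y{\left(-12 \right)} = -11 + \left(-72 - -46\right) \left(-12\right)^{\frac{3}{2}} = -11 + \left(-72 + 46\right) \left(- 24 i \sqrt{3}\right) = -11 - 26 \left(- 24 i \sqrt{3}\right) = -11 + 624 i \sqrt{3}$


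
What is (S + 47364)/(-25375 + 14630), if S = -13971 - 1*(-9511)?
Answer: -42904/10745 ≈ -3.9929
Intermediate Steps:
S = -4460 (S = -13971 + 9511 = -4460)
(S + 47364)/(-25375 + 14630) = (-4460 + 47364)/(-25375 + 14630) = 42904/(-10745) = 42904*(-1/10745) = -42904/10745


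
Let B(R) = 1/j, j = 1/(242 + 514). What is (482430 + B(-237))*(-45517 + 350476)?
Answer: 147351919374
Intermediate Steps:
j = 1/756 ≈ 0.0013228
B(R) = 756 (B(R) = 1/(1/756) = 756)
(482430 + B(-237))*(-45517 + 350476) = (482430 + 756)*(-45517 + 350476) = 483186*304959 = 147351919374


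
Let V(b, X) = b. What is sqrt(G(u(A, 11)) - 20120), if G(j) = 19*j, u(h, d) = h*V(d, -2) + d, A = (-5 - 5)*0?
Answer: I*sqrt(19911) ≈ 141.11*I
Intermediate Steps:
A = 0 (A = -10*0 = 0)
u(h, d) = d + d*h (u(h, d) = h*d + d = d*h + d = d + d*h)
sqrt(G(u(A, 11)) - 20120) = sqrt(19*(11*(1 + 0)) - 20120) = sqrt(19*(11*1) - 20120) = sqrt(19*11 - 20120) = sqrt(209 - 20120) = sqrt(-19911) = I*sqrt(19911)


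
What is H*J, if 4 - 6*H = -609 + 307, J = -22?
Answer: -1122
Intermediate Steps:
H = 51 (H = ⅔ - (-609 + 307)/6 = ⅔ - ⅙*(-302) = ⅔ + 151/3 = 51)
H*J = 51*(-22) = -1122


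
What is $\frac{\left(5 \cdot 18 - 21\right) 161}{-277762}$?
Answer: $- \frac{11109}{277762} \approx -0.039995$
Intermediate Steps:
$\frac{\left(5 \cdot 18 - 21\right) 161}{-277762} = \left(90 - 21\right) 161 \left(- \frac{1}{277762}\right) = 69 \cdot 161 \left(- \frac{1}{277762}\right) = 11109 \left(- \frac{1}{277762}\right) = - \frac{11109}{277762}$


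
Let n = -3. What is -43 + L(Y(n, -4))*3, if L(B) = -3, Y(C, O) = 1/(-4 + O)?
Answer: -52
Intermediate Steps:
-43 + L(Y(n, -4))*3 = -43 - 3*3 = -43 - 9 = -52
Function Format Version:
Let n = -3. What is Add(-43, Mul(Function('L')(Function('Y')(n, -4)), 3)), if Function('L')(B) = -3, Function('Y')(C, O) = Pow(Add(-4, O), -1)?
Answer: -52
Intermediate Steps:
Add(-43, Mul(Function('L')(Function('Y')(n, -4)), 3)) = Add(-43, Mul(-3, 3)) = Add(-43, -9) = -52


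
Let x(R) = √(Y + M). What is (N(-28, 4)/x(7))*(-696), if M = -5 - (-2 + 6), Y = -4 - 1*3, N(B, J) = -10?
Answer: -1740*I ≈ -1740.0*I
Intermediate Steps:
Y = -7 (Y = -4 - 3 = -7)
M = -9 (M = -5 - 1*4 = -5 - 4 = -9)
x(R) = 4*I (x(R) = √(-7 - 9) = √(-16) = 4*I)
(N(-28, 4)/x(7))*(-696) = -10*(-I/4)*(-696) = -(-5)*I/2*(-696) = (5*I/2)*(-696) = -1740*I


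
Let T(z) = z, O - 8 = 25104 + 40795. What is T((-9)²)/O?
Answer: 3/2441 ≈ 0.0012290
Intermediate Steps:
O = 65907 (O = 8 + (25104 + 40795) = 8 + 65899 = 65907)
T((-9)²)/O = (-9)²/65907 = 81*(1/65907) = 3/2441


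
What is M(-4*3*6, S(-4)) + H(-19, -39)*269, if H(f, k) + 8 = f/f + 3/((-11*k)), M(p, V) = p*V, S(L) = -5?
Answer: -217520/143 ≈ -1521.1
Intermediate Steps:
M(p, V) = V*p
H(f, k) = -7 - 3/(11*k) (H(f, k) = -8 + (f/f + 3/((-11*k))) = -8 + (1 + 3*(-1/(11*k))) = -8 + (1 - 3/(11*k)) = -7 - 3/(11*k))
M(-4*3*6, S(-4)) + H(-19, -39)*269 = -5*(-4*3)*6 + (-7 - 3/11/(-39))*269 = -(-60)*6 + (-7 - 3/11*(-1/39))*269 = -5*(-72) + (-7 + 1/143)*269 = 360 - 1000/143*269 = 360 - 269000/143 = -217520/143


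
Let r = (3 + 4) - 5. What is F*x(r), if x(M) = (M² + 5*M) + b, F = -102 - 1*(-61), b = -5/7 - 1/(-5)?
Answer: -19352/35 ≈ -552.91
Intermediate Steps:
b = -18/35 (b = -5*⅐ - 1*(-⅕) = -5/7 + ⅕ = -18/35 ≈ -0.51429)
F = -41 (F = -102 + 61 = -41)
r = 2 (r = 7 - 5 = 2)
x(M) = -18/35 + M² + 5*M (x(M) = (M² + 5*M) - 18/35 = -18/35 + M² + 5*M)
F*x(r) = -41*(-18/35 + 2² + 5*2) = -41*(-18/35 + 4 + 10) = -41*472/35 = -19352/35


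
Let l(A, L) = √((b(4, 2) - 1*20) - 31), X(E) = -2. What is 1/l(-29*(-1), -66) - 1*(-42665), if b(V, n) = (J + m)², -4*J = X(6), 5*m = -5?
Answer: 42665 - 2*I*√203/203 ≈ 42665.0 - 0.14037*I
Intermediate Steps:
m = -1 (m = (⅕)*(-5) = -1)
J = ½ (J = -¼*(-2) = ½ ≈ 0.50000)
b(V, n) = ¼ (b(V, n) = (½ - 1)² = (-½)² = ¼)
l(A, L) = I*√203/2 (l(A, L) = √((¼ - 1*20) - 31) = √((¼ - 20) - 31) = √(-79/4 - 31) = √(-203/4) = I*√203/2)
1/l(-29*(-1), -66) - 1*(-42665) = 1/(I*√203/2) - 1*(-42665) = -2*I*√203/203 + 42665 = 42665 - 2*I*√203/203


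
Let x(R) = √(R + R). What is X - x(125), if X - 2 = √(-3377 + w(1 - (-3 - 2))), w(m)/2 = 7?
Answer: 2 - 5*√10 + I*√3363 ≈ -13.811 + 57.991*I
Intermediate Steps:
w(m) = 14 (w(m) = 2*7 = 14)
x(R) = √2*√R (x(R) = √(2*R) = √2*√R)
X = 2 + I*√3363 (X = 2 + √(-3377 + 14) = 2 + √(-3363) = 2 + I*√3363 ≈ 2.0 + 57.991*I)
X - x(125) = (2 + I*√3363) - √2*√125 = (2 + I*√3363) - √2*5*√5 = (2 + I*√3363) - 5*√10 = 2 - 5*√10 + I*√3363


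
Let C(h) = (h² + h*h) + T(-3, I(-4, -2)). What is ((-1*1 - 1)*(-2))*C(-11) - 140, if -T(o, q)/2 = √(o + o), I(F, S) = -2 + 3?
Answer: 828 - 8*I*√6 ≈ 828.0 - 19.596*I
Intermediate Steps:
I(F, S) = 1
T(o, q) = -2*√2*√o (T(o, q) = -2*√(o + o) = -2*√2*√o)
C(h) = 2*h² - 2*I*√6 (C(h) = (h² + h*h) - 2*√2*√(-3) = (h² + h²) - 2*√2*I*√3 = 2*h² - 2*I*√6)
((-1*1 - 1)*(-2))*C(-11) - 140 = ((-1*1 - 1)*(-2))*(2*(-11)² - 2*I*√6) - 140 = ((-1 - 1)*(-2))*(2*121 - 2*I*√6) - 140 = (-2*(-2))*(242 - 2*I*√6) - 140 = 4*(242 - 2*I*√6) - 140 = (968 - 8*I*√6) - 140 = 828 - 8*I*√6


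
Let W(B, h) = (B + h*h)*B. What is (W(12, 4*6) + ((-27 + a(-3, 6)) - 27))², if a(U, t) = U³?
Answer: 48650625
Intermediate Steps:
W(B, h) = B*(B + h²) (W(B, h) = (B + h²)*B = B*(B + h²))
(W(12, 4*6) + ((-27 + a(-3, 6)) - 27))² = (12*(12 + (4*6)²) + ((-27 + (-3)³) - 27))² = (12*(12 + 24²) + ((-27 - 27) - 27))² = (12*(12 + 576) + (-54 - 27))² = (12*588 - 81)² = (7056 - 81)² = 6975² = 48650625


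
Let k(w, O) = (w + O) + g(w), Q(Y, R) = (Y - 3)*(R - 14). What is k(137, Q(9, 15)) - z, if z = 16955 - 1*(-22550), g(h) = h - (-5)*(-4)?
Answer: -39245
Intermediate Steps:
Q(Y, R) = (-14 + R)*(-3 + Y) (Q(Y, R) = (-3 + Y)*(-14 + R) = (-14 + R)*(-3 + Y))
g(h) = -20 + h (g(h) = h - 1*20 = h - 20 = -20 + h)
k(w, O) = -20 + O + 2*w (k(w, O) = (w + O) + (-20 + w) = (O + w) + (-20 + w) = -20 + O + 2*w)
z = 39505 (z = 16955 + 22550 = 39505)
k(137, Q(9, 15)) - z = (-20 + (42 - 14*9 - 3*15 + 15*9) + 2*137) - 1*39505 = (-20 + (42 - 126 - 45 + 135) + 274) - 39505 = (-20 + 6 + 274) - 39505 = 260 - 39505 = -39245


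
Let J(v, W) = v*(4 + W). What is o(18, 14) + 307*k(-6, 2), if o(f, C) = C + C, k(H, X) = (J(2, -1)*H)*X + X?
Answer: -21462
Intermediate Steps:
k(H, X) = X + 6*H*X (k(H, X) = ((2*(4 - 1))*H)*X + X = ((2*3)*H)*X + X = (6*H)*X + X = 6*H*X + X = X + 6*H*X)
o(f, C) = 2*C
o(18, 14) + 307*k(-6, 2) = 2*14 + 307*(2*(1 + 6*(-6))) = 28 + 307*(2*(1 - 36)) = 28 + 307*(2*(-35)) = 28 + 307*(-70) = 28 - 21490 = -21462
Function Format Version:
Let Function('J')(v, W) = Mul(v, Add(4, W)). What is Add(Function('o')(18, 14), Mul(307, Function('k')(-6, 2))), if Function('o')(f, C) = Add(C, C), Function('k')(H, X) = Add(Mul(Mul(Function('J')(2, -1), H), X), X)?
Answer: -21462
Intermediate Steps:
Function('k')(H, X) = Add(X, Mul(6, H, X)) (Function('k')(H, X) = Add(Mul(Mul(Mul(2, Add(4, -1)), H), X), X) = Add(Mul(Mul(Mul(2, 3), H), X), X) = Add(Mul(Mul(6, H), X), X) = Add(Mul(6, H, X), X) = Add(X, Mul(6, H, X)))
Function('o')(f, C) = Mul(2, C)
Add(Function('o')(18, 14), Mul(307, Function('k')(-6, 2))) = Add(Mul(2, 14), Mul(307, Mul(2, Add(1, Mul(6, -6))))) = Add(28, Mul(307, Mul(2, Add(1, -36)))) = Add(28, Mul(307, Mul(2, -35))) = Add(28, Mul(307, -70)) = Add(28, -21490) = -21462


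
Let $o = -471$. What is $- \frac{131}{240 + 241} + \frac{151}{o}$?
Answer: $- \frac{134332}{226551} \approx -0.59294$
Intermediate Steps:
$- \frac{131}{240 + 241} + \frac{151}{o} = - \frac{131}{240 + 241} + \frac{151}{-471} = - \frac{131}{481} + 151 \left(- \frac{1}{471}\right) = \left(-131\right) \frac{1}{481} - \frac{151}{471} = - \frac{131}{481} - \frac{151}{471} = - \frac{134332}{226551}$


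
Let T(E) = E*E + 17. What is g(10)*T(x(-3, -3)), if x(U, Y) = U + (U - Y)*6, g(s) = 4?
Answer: 104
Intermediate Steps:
x(U, Y) = -6*Y + 7*U (x(U, Y) = U + (-6*Y + 6*U) = -6*Y + 7*U)
T(E) = 17 + E² (T(E) = E² + 17 = 17 + E²)
g(10)*T(x(-3, -3)) = 4*(17 + (-6*(-3) + 7*(-3))²) = 4*(17 + (18 - 21)²) = 4*(17 + (-3)²) = 4*(17 + 9) = 4*26 = 104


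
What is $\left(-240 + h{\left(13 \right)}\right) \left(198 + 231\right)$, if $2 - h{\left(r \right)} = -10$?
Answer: $-97812$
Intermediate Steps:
$h{\left(r \right)} = 12$ ($h{\left(r \right)} = 2 - -10 = 2 + 10 = 12$)
$\left(-240 + h{\left(13 \right)}\right) \left(198 + 231\right) = \left(-240 + 12\right) \left(198 + 231\right) = \left(-228\right) 429 = -97812$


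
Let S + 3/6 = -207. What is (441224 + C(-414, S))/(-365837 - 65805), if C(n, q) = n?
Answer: -220405/215821 ≈ -1.0212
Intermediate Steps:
S = -415/2 (S = -½ - 207 = -415/2 ≈ -207.50)
(441224 + C(-414, S))/(-365837 - 65805) = (441224 - 414)/(-365837 - 65805) = 440810/(-431642) = 440810*(-1/431642) = -220405/215821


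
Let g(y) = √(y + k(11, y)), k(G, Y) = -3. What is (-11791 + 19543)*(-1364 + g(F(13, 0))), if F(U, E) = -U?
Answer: -10573728 + 31008*I ≈ -1.0574e+7 + 31008.0*I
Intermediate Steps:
g(y) = √(-3 + y) (g(y) = √(y - 3) = √(-3 + y))
(-11791 + 19543)*(-1364 + g(F(13, 0))) = (-11791 + 19543)*(-1364 + √(-3 - 1*13)) = 7752*(-1364 + √(-3 - 13)) = 7752*(-1364 + √(-16)) = 7752*(-1364 + 4*I) = -10573728 + 31008*I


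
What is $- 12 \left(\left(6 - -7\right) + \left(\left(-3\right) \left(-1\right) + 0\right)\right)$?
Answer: $-192$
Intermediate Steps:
$- 12 \left(\left(6 - -7\right) + \left(\left(-3\right) \left(-1\right) + 0\right)\right) = - 12 \left(\left(6 + 7\right) + \left(3 + 0\right)\right) = - 12 \left(13 + 3\right) = \left(-12\right) 16 = -192$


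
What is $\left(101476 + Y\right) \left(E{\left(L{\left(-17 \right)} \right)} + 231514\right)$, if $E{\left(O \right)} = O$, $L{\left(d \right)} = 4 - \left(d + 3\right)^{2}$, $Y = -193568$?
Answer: $-21302905624$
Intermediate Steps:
$L{\left(d \right)} = 4 - \left(3 + d\right)^{2}$
$\left(101476 + Y\right) \left(E{\left(L{\left(-17 \right)} \right)} + 231514\right) = \left(101476 - 193568\right) \left(\left(4 - \left(3 - 17\right)^{2}\right) + 231514\right) = - 92092 \left(\left(4 - \left(-14\right)^{2}\right) + 231514\right) = - 92092 \left(\left(4 - 196\right) + 231514\right) = - 92092 \left(-192 + 231514\right) = \left(-92092\right) 231322 = -21302905624$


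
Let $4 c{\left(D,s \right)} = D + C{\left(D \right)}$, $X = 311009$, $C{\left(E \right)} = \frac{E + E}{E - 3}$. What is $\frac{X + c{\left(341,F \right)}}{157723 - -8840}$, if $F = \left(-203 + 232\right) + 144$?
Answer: $\frac{35050009}{18766098} \approx 1.8677$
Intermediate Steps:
$F = 173$ ($F = 29 + 144 = 173$)
$C{\left(E \right)} = \frac{2 E}{-3 + E}$
$c{\left(D,s \right)} = \frac{D}{4} + \frac{D}{2 \left(-3 + D\right)}$ ($c{\left(D,s \right)} = \frac{D + \frac{2 D}{-3 + D}}{4} = \frac{D}{4} + \frac{D}{2 \left(-3 + D\right)}$)
$\frac{X + c{\left(341,F \right)}}{157723 - -8840} = \frac{311009 + \frac{1}{4} \cdot 341 \frac{1}{-3 + 341} \left(-1 + 341\right)}{157723 - -8840} = \frac{311009 + \frac{1}{4} \cdot 341 \cdot \frac{1}{338} \cdot 340}{157723 + 8840} = \frac{311009 + \frac{1}{4} \cdot 341 \cdot \frac{1}{338} \cdot 340}{166563} = \left(311009 + \frac{28985}{338}\right) \frac{1}{166563} = \frac{105150027}{338} \cdot \frac{1}{166563} = \frac{35050009}{18766098}$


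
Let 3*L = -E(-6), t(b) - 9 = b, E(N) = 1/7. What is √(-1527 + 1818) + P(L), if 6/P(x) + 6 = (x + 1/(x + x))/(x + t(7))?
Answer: -4020/4463 + √291 ≈ 16.158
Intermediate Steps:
E(N) = ⅐
t(b) = 9 + b
L = -1/21 (L = (-1*⅐)/3 = (⅓)*(-⅐) = -1/21 ≈ -0.047619)
P(x) = 6/(-6 + (x + 1/(2*x))/(16 + x)) (P(x) = 6/(-6 + (x + 1/(x + x))/(x + (9 + 7))) = 6/(-6 + (x + 1/(2*x))/(x + 16)) = 6/(-6 + (x + 1/(2*x))/(16 + x)))
√(-1527 + 1818) + P(L) = √(-1527 + 1818) - 12*(-1/21)*(16 - 1/21)/(-1 + 10*(-1/21)² + 192*(-1/21)) = √291 - 12*(-1/21)*335/21/(-1 + 10*(1/441) - 64/7) = √291 - 12*(-1/21)*335/21/(-1 + 10/441 - 64/7) = √291 - 12*(-1/21)*335/21/(-4463/441) = √291 - 12*(-1/21)*(-441/4463)*335/21 = √291 - 4020/4463 = -4020/4463 + √291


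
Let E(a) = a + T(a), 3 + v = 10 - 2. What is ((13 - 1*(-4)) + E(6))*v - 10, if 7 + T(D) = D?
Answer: 100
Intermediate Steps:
T(D) = -7 + D
v = 5 (v = -3 + (10 - 2) = -3 + 8 = 5)
E(a) = -7 + 2*a (E(a) = a + (-7 + a) = -7 + 2*a)
((13 - 1*(-4)) + E(6))*v - 10 = ((13 - 1*(-4)) + (-7 + 2*6))*5 - 10 = ((13 + 4) + (-7 + 12))*5 - 10 = (17 + 5)*5 - 10 = 22*5 - 10 = 110 - 10 = 100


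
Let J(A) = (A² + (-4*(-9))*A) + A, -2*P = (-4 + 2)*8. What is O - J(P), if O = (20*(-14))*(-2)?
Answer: 200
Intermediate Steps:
P = 8 (P = -(-4 + 2)*8/2 = -(-1)*8 = -½*(-16) = 8)
O = 560 (O = -280*(-2) = 560)
J(A) = A² + 37*A (J(A) = (A² + 36*A) + A = A² + 37*A)
O - J(P) = 560 - 8*(37 + 8) = 560 - 8*45 = 560 - 1*360 = 560 - 360 = 200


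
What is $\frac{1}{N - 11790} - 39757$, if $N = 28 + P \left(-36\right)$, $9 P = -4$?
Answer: $- \frac{466985723}{11746} \approx -39757.0$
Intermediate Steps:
$P = - \frac{4}{9}$ ($P = \frac{1}{9} \left(-4\right) = - \frac{4}{9} \approx -0.44444$)
$N = 44$ ($N = 28 - -16 = 28 + 16 = 44$)
$\frac{1}{N - 11790} - 39757 = \frac{1}{44 - 11790} - 39757 = \frac{1}{-11746} - 39757 = - \frac{1}{11746} - 39757 = - \frac{466985723}{11746}$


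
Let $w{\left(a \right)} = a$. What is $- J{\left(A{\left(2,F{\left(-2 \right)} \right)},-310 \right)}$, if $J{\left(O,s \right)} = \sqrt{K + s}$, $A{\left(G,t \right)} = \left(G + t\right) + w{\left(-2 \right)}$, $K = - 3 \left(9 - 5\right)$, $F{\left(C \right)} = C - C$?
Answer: $- i \sqrt{322} \approx - 17.944 i$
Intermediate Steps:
$F{\left(C \right)} = 0$
$K = -12$ ($K = \left(-3\right) 4 = -12$)
$A{\left(G,t \right)} = -2 + G + t$ ($A{\left(G,t \right)} = \left(G + t\right) - 2 = -2 + G + t$)
$J{\left(O,s \right)} = \sqrt{-12 + s}$
$- J{\left(A{\left(2,F{\left(-2 \right)} \right)},-310 \right)} = - \sqrt{-12 - 310} = - \sqrt{-322} = - i \sqrt{322}$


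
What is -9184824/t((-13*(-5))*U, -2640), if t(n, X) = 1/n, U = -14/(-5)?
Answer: -1671637968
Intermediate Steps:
U = 14/5 (U = -14*(-1/5) = 14/5 ≈ 2.8000)
-9184824/t((-13*(-5))*U, -2640) = -9184824*-13*(-5)*(14/5) = -9184824*65*(14/5) = -9184824/(1/182) = -9184824/1/182 = -9184824*182 = -1671637968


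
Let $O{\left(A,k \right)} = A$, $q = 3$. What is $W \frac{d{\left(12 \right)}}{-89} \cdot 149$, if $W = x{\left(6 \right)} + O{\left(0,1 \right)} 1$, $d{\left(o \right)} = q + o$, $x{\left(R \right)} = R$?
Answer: $- \frac{13410}{89} \approx -150.67$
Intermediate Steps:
$d{\left(o \right)} = 3 + o$
$W = 6$ ($W = 6 + 0 \cdot 1 = 6 + 0 = 6$)
$W \frac{d{\left(12 \right)}}{-89} \cdot 149 = 6 \frac{3 + 12}{-89} \cdot 149 = 6 \cdot 15 \left(- \frac{1}{89}\right) 149 = 6 \left(- \frac{15}{89}\right) 149 = \left(- \frac{90}{89}\right) 149 = - \frac{13410}{89}$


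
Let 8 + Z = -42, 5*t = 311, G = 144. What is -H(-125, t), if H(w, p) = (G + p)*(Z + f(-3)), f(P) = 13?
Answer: 38147/5 ≈ 7629.4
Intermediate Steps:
t = 311/5 (t = (⅕)*311 = 311/5 ≈ 62.200)
Z = -50 (Z = -8 - 42 = -50)
H(w, p) = -5328 - 37*p (H(w, p) = (144 + p)*(-50 + 13) = (144 + p)*(-37) = -5328 - 37*p)
-H(-125, t) = -(-5328 - 37*311/5) = -(-5328 - 11507/5) = -1*(-38147/5) = 38147/5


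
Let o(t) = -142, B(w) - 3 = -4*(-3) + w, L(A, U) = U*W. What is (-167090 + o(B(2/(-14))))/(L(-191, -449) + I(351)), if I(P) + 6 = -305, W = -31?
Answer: -6968/567 ≈ -12.289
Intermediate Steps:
I(P) = -311 (I(P) = -6 - 305 = -311)
L(A, U) = -31*U (L(A, U) = U*(-31) = -31*U)
B(w) = 15 + w (B(w) = 3 + (-4*(-3) + w) = 3 + (12 + w) = 15 + w)
(-167090 + o(B(2/(-14))))/(L(-191, -449) + I(351)) = (-167090 - 142)/(-31*(-449) - 311) = -167232/(13919 - 311) = -167232/13608 = -167232*1/13608 = -6968/567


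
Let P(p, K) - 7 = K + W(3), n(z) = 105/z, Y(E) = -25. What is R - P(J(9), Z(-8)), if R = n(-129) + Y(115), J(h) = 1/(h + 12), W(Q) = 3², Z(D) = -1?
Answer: -1755/43 ≈ -40.814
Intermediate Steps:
W(Q) = 9
J(h) = 1/(12 + h)
R = -1110/43 (R = 105/(-129) - 25 = 105*(-1/129) - 25 = -35/43 - 25 = -1110/43 ≈ -25.814)
P(p, K) = 16 + K (P(p, K) = 7 + (K + 9) = 7 + (9 + K) = 16 + K)
R - P(J(9), Z(-8)) = -1110/43 - (16 - 1) = -1110/43 - 1*15 = -1110/43 - 15 = -1755/43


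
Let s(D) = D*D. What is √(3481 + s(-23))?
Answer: √4010 ≈ 63.325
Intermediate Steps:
s(D) = D²
√(3481 + s(-23)) = √(3481 + (-23)²) = √(3481 + 529) = √4010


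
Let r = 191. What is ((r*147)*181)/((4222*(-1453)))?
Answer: -5081937/6134566 ≈ -0.82841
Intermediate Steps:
((r*147)*181)/((4222*(-1453))) = ((191*147)*181)/((4222*(-1453))) = (28077*181)/(-6134566) = 5081937*(-1/6134566) = -5081937/6134566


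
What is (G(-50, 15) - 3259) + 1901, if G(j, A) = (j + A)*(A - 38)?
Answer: -553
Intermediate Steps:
G(j, A) = (-38 + A)*(A + j) (G(j, A) = (A + j)*(-38 + A) = (-38 + A)*(A + j))
(G(-50, 15) - 3259) + 1901 = ((15² - 38*15 - 38*(-50) + 15*(-50)) - 3259) + 1901 = ((225 - 570 + 1900 - 750) - 3259) + 1901 = (805 - 3259) + 1901 = -2454 + 1901 = -553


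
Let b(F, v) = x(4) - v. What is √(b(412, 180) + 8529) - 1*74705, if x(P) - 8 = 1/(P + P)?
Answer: -74705 + √133714/4 ≈ -74614.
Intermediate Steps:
x(P) = 8 + 1/(2*P) (x(P) = 8 + 1/(P + P) = 8 + 1/(2*P))
b(F, v) = 65/8 - v (b(F, v) = (8 + (½)/4) - v = (8 + (½)*(¼)) - v = (8 + ⅛) - v = 65/8 - v)
√(b(412, 180) + 8529) - 1*74705 = √((65/8 - 1*180) + 8529) - 1*74705 = √((65/8 - 180) + 8529) - 74705 = √(-1375/8 + 8529) - 74705 = √(66857/8) - 74705 = √133714/4 - 74705 = -74705 + √133714/4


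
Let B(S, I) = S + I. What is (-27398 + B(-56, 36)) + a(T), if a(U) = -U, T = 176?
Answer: -27594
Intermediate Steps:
B(S, I) = I + S
(-27398 + B(-56, 36)) + a(T) = (-27398 + (36 - 56)) - 1*176 = (-27398 - 20) - 176 = -27418 - 176 = -27594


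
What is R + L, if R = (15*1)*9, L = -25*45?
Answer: -990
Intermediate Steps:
L = -1125
R = 135 (R = 15*9 = 135)
R + L = 135 - 1125 = -990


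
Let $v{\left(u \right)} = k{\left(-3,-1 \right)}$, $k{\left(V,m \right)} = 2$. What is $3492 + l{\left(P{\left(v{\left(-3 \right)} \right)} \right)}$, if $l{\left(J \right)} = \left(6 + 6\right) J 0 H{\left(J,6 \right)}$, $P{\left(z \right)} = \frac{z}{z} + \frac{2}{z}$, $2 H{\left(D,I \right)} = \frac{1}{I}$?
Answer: $3492$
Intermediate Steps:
$H{\left(D,I \right)} = \frac{1}{2 I}$
$v{\left(u \right)} = 2$
$P{\left(z \right)} = 1 + \frac{2}{z}$
$l{\left(J \right)} = 0$ ($l{\left(J \right)} = \left(6 + 6\right) J 0 \frac{1}{2 \cdot 6} = 12 \cdot 0 \cdot \frac{1}{2} \cdot \frac{1}{6} = 12 \cdot 0 \cdot \frac{1}{12} = 12 \cdot 0 = 0$)
$3492 + l{\left(P{\left(v{\left(-3 \right)} \right)} \right)} = 3492 + 0 = 3492$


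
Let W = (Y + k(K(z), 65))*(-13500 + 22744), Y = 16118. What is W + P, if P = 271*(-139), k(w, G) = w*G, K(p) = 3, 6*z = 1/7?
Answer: 150759703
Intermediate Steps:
z = 1/42 (z = (1/6)/7 = (1/6)*(1/7) = 1/42 ≈ 0.023810)
k(w, G) = G*w
P = -37669
W = 150797372 (W = (16118 + 65*3)*(-13500 + 22744) = (16118 + 195)*9244 = 16313*9244 = 150797372)
W + P = 150797372 - 37669 = 150759703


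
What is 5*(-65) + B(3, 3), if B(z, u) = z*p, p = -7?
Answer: -346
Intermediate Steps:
B(z, u) = -7*z (B(z, u) = z*(-7) = -7*z)
5*(-65) + B(3, 3) = 5*(-65) - 7*3 = -325 - 21 = -346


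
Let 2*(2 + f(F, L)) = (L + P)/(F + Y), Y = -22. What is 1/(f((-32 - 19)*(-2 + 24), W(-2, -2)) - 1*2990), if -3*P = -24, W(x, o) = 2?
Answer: -1144/3422853 ≈ -0.00033422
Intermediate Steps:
P = 8 (P = -1/3*(-24) = 8)
f(F, L) = -2 + (8 + L)/(2*(-22 + F)) (f(F, L) = -2 + ((L + 8)/(F - 22))/2 = -2 + ((8 + L)/(-22 + F))/2 = -2 + (8 + L)/(2*(-22 + F)))
1/(f((-32 - 19)*(-2 + 24), W(-2, -2)) - 1*2990) = 1/((96 + 2 - 4*(-32 - 19)*(-2 + 24))/(2*(-22 + (-32 - 19)*(-2 + 24))) - 1*2990) = 1/((96 + 2 - (-204)*22)/(2*(-22 - 51*22)) - 2990) = 1/((96 + 2 - 4*(-1122))/(2*(-22 - 1122)) - 2990) = 1/((1/2)*(96 + 2 + 4488)/(-1144) - 2990) = 1/((1/2)*(-1/1144)*4586 - 2990) = 1/(-2293/1144 - 2990) = 1/(-3422853/1144) = -1144/3422853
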